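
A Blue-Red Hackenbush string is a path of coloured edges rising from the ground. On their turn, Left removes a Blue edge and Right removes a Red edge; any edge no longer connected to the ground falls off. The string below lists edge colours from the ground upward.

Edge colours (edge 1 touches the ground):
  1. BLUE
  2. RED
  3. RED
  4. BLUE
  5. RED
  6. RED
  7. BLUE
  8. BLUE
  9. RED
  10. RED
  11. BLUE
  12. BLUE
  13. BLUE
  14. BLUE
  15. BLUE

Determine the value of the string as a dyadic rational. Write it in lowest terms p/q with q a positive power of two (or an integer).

4927/16384

edge 1 of 15 (BLUE): { 0 |  } gives 1
edge 2 of 15 (RED): { 0 | 1 } gives 1/2
edge 3 of 15 (RED): { 0 | 1/2, 1 } gives 1/4
edge 4 of 15 (BLUE): { 0, 1/4 | 1/2, 1 } gives 3/8
edge 5 of 15 (RED): { 0, 1/4 | 3/8, 1/2, 1 } gives 5/16
edge 6 of 15 (RED): { 0, 1/4 | 5/16, 3/8, 1/2, 1 } gives 9/32
edge 7 of 15 (BLUE): { 0, 1/4, 9/32 | 5/16, 3/8, 1/2, 1 } gives 19/64
edge 8 of 15 (BLUE): { 0, 1/4, 9/32, 19/64 | 5/16, 3/8, 1/2, 1 } gives 39/128
edge 9 of 15 (RED): { 0, 1/4, 9/32, 19/64 | 39/128, 5/16, 3/8, 1/2, 1 } gives 77/256
edge 10 of 15 (RED): { 0, 1/4, 9/32, 19/64 | 77/256, 39/128, 5/16, 3/8, 1/2, 1 } gives 153/512
edge 11 of 15 (BLUE): { 0, 1/4, 9/32, 19/64, 153/512 | 77/256, 39/128, 5/16, 3/8, 1/2, 1 } gives 307/1024
edge 12 of 15 (BLUE): { 0, 1/4, 9/32, 19/64, 153/512, 307/1024 | 77/256, 39/128, 5/16, 3/8, 1/2, 1 } gives 615/2048
edge 13 of 15 (BLUE): { 0, 1/4, 9/32, 19/64, 153/512, 307/1024, 615/2048 | 77/256, 39/128, 5/16, 3/8, 1/2, 1 } gives 1231/4096
edge 14 of 15 (BLUE): { 0, 1/4, 9/32, 19/64, 153/512, 307/1024, 615/2048, 1231/4096 | 77/256, 39/128, 5/16, 3/8, 1/2, 1 } gives 2463/8192
edge 15 of 15 (BLUE): { 0, 1/4, 9/32, 19/64, 153/512, 307/1024, 615/2048, 1231/4096, 2463/8192 | 77/256, 39/128, 5/16, 3/8, 1/2, 1 } gives 4927/16384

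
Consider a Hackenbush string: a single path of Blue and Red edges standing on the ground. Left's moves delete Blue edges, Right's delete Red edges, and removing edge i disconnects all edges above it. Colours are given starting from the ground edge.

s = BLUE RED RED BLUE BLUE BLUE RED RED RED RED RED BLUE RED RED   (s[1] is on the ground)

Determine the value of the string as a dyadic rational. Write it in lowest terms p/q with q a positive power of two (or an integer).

3593/8192

Build G(s[:k]) for k = 1..14, string s = BLUE RED RED BLUE BLUE BLUE RED RED RED RED RED BLUE RED RED.
B: Left { 0 }, Right {  } so simplest 1
BR: Left { 0 }, Right { 1 } so simplest 1/2
BRR: Left { 0 }, Right { 1/2 1 } so simplest 1/4
BRRB: Left { 0 1/4 }, Right { 1/2 1 } so simplest 3/8
BRRBB: Left { 0 1/4 3/8 }, Right { 1/2 1 } so simplest 7/16
BRRBBB: Left { 0 1/4 3/8 7/16 }, Right { 1/2 1 } so simplest 15/32
BRRBBBR: Left { 0 1/4 3/8 7/16 }, Right { 15/32 1/2 1 } so simplest 29/64
BRRBBBRR: Left { 0 1/4 3/8 7/16 }, Right { 29/64 15/32 1/2 1 } so simplest 57/128
BRRBBBRRR: Left { 0 1/4 3/8 7/16 }, Right { 57/128 29/64 15/32 1/2 1 } so simplest 113/256
BRRBBBRRRR: Left { 0 1/4 3/8 7/16 }, Right { 113/256 57/128 29/64 15/32 1/2 1 } so simplest 225/512
BRRBBBRRRRR: Left { 0 1/4 3/8 7/16 }, Right { 225/512 113/256 57/128 29/64 15/32 1/2 1 } so simplest 449/1024
BRRBBBRRRRRB: Left { 0 1/4 3/8 7/16 449/1024 }, Right { 225/512 113/256 57/128 29/64 15/32 1/2 1 } so simplest 899/2048
BRRBBBRRRRRBR: Left { 0 1/4 3/8 7/16 449/1024 }, Right { 899/2048 225/512 113/256 57/128 29/64 15/32 1/2 1 } so simplest 1797/4096
BRRBBBRRRRRBRR: Left { 0 1/4 3/8 7/16 449/1024 }, Right { 1797/4096 899/2048 225/512 113/256 57/128 29/64 15/32 1/2 1 } so simplest 3593/8192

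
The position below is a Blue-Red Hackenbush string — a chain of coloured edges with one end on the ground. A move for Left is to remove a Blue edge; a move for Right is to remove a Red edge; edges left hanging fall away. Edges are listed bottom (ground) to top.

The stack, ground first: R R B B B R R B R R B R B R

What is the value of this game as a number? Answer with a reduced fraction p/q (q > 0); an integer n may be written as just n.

Build val(s[:k]) for k = 1..14, string s = R R B B B R R B R R B R B R.
R: Left { ∅ }, Right { 0 } => simplest -1
RR: Left { ∅ }, Right { -1, 0 } => simplest -2
RRB: Left { -2 }, Right { -1, 0 } => simplest -3/2
RRBB: Left { -2, -3/2 }, Right { -1, 0 } => simplest -5/4
RRBBB: Left { -2, -3/2, -5/4 }, Right { -1, 0 } => simplest -9/8
RRBBBR: Left { -2, -3/2, -5/4 }, Right { -9/8, -1, 0 } => simplest -19/16
RRBBBRR: Left { -2, -3/2, -5/4 }, Right { -19/16, -9/8, -1, 0 } => simplest -39/32
RRBBBRRB: Left { -2, -3/2, -5/4, -39/32 }, Right { -19/16, -9/8, -1, 0 } => simplest -77/64
RRBBBRRBR: Left { -2, -3/2, -5/4, -39/32 }, Right { -77/64, -19/16, -9/8, -1, 0 } => simplest -155/128
RRBBBRRBRR: Left { -2, -3/2, -5/4, -39/32 }, Right { -155/128, -77/64, -19/16, -9/8, -1, 0 } => simplest -311/256
RRBBBRRBRRB: Left { -2, -3/2, -5/4, -39/32, -311/256 }, Right { -155/128, -77/64, -19/16, -9/8, -1, 0 } => simplest -621/512
RRBBBRRBRRBR: Left { -2, -3/2, -5/4, -39/32, -311/256 }, Right { -621/512, -155/128, -77/64, -19/16, -9/8, -1, 0 } => simplest -1243/1024
RRBBBRRBRRBRB: Left { -2, -3/2, -5/4, -39/32, -311/256, -1243/1024 }, Right { -621/512, -155/128, -77/64, -19/16, -9/8, -1, 0 } => simplest -2485/2048
RRBBBRRBRRBRBR: Left { -2, -3/2, -5/4, -39/32, -311/256, -1243/1024 }, Right { -2485/2048, -621/512, -155/128, -77/64, -19/16, -9/8, -1, 0 } => simplest -4971/4096

-4971/4096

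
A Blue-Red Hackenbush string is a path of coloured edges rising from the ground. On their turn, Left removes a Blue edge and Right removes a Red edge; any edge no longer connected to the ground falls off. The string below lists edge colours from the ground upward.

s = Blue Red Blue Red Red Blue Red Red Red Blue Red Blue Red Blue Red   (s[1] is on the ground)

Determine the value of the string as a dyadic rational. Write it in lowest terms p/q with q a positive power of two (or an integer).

9301/16384

step 1: add Blue to get B; options L={ 0 } R={ (no moves) } so 1
step 2: add Red to get BR; options L={ 0 } R={ 1 } so 1/2
step 3: add Blue to get BRB; options L={ 0; 1/2 } R={ 1 } so 3/4
step 4: add Red to get BRBR; options L={ 0; 1/2 } R={ 3/4; 1 } so 5/8
step 5: add Red to get BRBRR; options L={ 0; 1/2 } R={ 5/8; 3/4; 1 } so 9/16
step 6: add Blue to get BRBRRB; options L={ 0; 1/2; 9/16 } R={ 5/8; 3/4; 1 } so 19/32
step 7: add Red to get BRBRRBR; options L={ 0; 1/2; 9/16 } R={ 19/32; 5/8; 3/4; 1 } so 37/64
step 8: add Red to get BRBRRBRR; options L={ 0; 1/2; 9/16 } R={ 37/64; 19/32; 5/8; 3/4; 1 } so 73/128
step 9: add Red to get BRBRRBRRR; options L={ 0; 1/2; 9/16 } R={ 73/128; 37/64; 19/32; 5/8; 3/4; 1 } so 145/256
step 10: add Blue to get BRBRRBRRRB; options L={ 0; 1/2; 9/16; 145/256 } R={ 73/128; 37/64; 19/32; 5/8; 3/4; 1 } so 291/512
step 11: add Red to get BRBRRBRRRBR; options L={ 0; 1/2; 9/16; 145/256 } R={ 291/512; 73/128; 37/64; 19/32; 5/8; 3/4; 1 } so 581/1024
step 12: add Blue to get BRBRRBRRRBRB; options L={ 0; 1/2; 9/16; 145/256; 581/1024 } R={ 291/512; 73/128; 37/64; 19/32; 5/8; 3/4; 1 } so 1163/2048
step 13: add Red to get BRBRRBRRRBRBR; options L={ 0; 1/2; 9/16; 145/256; 581/1024 } R={ 1163/2048; 291/512; 73/128; 37/64; 19/32; 5/8; 3/4; 1 } so 2325/4096
step 14: add Blue to get BRBRRBRRRBRBRB; options L={ 0; 1/2; 9/16; 145/256; 581/1024; 2325/4096 } R={ 1163/2048; 291/512; 73/128; 37/64; 19/32; 5/8; 3/4; 1 } so 4651/8192
step 15: add Red to get BRBRRBRRRBRBRBR; options L={ 0; 1/2; 9/16; 145/256; 581/1024; 2325/4096 } R={ 4651/8192; 1163/2048; 291/512; 73/128; 37/64; 19/32; 5/8; 3/4; 1 } so 9301/16384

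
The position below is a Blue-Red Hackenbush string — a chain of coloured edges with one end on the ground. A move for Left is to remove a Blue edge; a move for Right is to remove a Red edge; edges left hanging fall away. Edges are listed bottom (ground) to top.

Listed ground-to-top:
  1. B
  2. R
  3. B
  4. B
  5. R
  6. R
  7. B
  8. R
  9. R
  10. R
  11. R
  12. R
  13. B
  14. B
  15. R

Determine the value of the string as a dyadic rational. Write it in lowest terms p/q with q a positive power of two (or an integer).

12813/16384

edge 1 of 15 (B): { 0 | · } => 1
edge 2 of 15 (R): { 0 | 1 } => 1/2
edge 3 of 15 (B): { 0, 1/2 | 1 } => 3/4
edge 4 of 15 (B): { 0, 1/2, 3/4 | 1 } => 7/8
edge 5 of 15 (R): { 0, 1/2, 3/4 | 7/8, 1 } => 13/16
edge 6 of 15 (R): { 0, 1/2, 3/4 | 13/16, 7/8, 1 } => 25/32
edge 7 of 15 (B): { 0, 1/2, 3/4, 25/32 | 13/16, 7/8, 1 } => 51/64
edge 8 of 15 (R): { 0, 1/2, 3/4, 25/32 | 51/64, 13/16, 7/8, 1 } => 101/128
edge 9 of 15 (R): { 0, 1/2, 3/4, 25/32 | 101/128, 51/64, 13/16, 7/8, 1 } => 201/256
edge 10 of 15 (R): { 0, 1/2, 3/4, 25/32 | 201/256, 101/128, 51/64, 13/16, 7/8, 1 } => 401/512
edge 11 of 15 (R): { 0, 1/2, 3/4, 25/32 | 401/512, 201/256, 101/128, 51/64, 13/16, 7/8, 1 } => 801/1024
edge 12 of 15 (R): { 0, 1/2, 3/4, 25/32 | 801/1024, 401/512, 201/256, 101/128, 51/64, 13/16, 7/8, 1 } => 1601/2048
edge 13 of 15 (B): { 0, 1/2, 3/4, 25/32, 1601/2048 | 801/1024, 401/512, 201/256, 101/128, 51/64, 13/16, 7/8, 1 } => 3203/4096
edge 14 of 15 (B): { 0, 1/2, 3/4, 25/32, 1601/2048, 3203/4096 | 801/1024, 401/512, 201/256, 101/128, 51/64, 13/16, 7/8, 1 } => 6407/8192
edge 15 of 15 (R): { 0, 1/2, 3/4, 25/32, 1601/2048, 3203/4096 | 6407/8192, 801/1024, 401/512, 201/256, 101/128, 51/64, 13/16, 7/8, 1 } => 12813/16384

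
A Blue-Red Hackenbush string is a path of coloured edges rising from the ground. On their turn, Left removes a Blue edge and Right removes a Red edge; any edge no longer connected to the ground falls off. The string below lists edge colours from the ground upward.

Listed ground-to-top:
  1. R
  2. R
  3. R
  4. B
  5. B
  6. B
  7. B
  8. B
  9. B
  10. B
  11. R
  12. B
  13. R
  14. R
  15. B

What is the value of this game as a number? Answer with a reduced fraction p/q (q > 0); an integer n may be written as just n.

edge 1 of 15 (R): { — | 0 } → -1
edge 2 of 15 (R): { — | -1,0 } → -2
edge 3 of 15 (R): { — | -2,-1,0 } → -3
edge 4 of 15 (B): { -3 | -2,-1,0 } → -5/2
edge 5 of 15 (B): { -3,-5/2 | -2,-1,0 } → -9/4
edge 6 of 15 (B): { -3,-5/2,-9/4 | -2,-1,0 } → -17/8
edge 7 of 15 (B): { -3,-5/2,-9/4,-17/8 | -2,-1,0 } → -33/16
edge 8 of 15 (B): { -3,-5/2,-9/4,-17/8,-33/16 | -2,-1,0 } → -65/32
edge 9 of 15 (B): { -3,-5/2,-9/4,-17/8,-33/16,-65/32 | -2,-1,0 } → -129/64
edge 10 of 15 (B): { -3,-5/2,-9/4,-17/8,-33/16,-65/32,-129/64 | -2,-1,0 } → -257/128
edge 11 of 15 (R): { -3,-5/2,-9/4,-17/8,-33/16,-65/32,-129/64 | -257/128,-2,-1,0 } → -515/256
edge 12 of 15 (B): { -3,-5/2,-9/4,-17/8,-33/16,-65/32,-129/64,-515/256 | -257/128,-2,-1,0 } → -1029/512
edge 13 of 15 (R): { -3,-5/2,-9/4,-17/8,-33/16,-65/32,-129/64,-515/256 | -1029/512,-257/128,-2,-1,0 } → -2059/1024
edge 14 of 15 (R): { -3,-5/2,-9/4,-17/8,-33/16,-65/32,-129/64,-515/256 | -2059/1024,-1029/512,-257/128,-2,-1,0 } → -4119/2048
edge 15 of 15 (B): { -3,-5/2,-9/4,-17/8,-33/16,-65/32,-129/64,-515/256,-4119/2048 | -2059/1024,-1029/512,-257/128,-2,-1,0 } → -8237/4096

-8237/4096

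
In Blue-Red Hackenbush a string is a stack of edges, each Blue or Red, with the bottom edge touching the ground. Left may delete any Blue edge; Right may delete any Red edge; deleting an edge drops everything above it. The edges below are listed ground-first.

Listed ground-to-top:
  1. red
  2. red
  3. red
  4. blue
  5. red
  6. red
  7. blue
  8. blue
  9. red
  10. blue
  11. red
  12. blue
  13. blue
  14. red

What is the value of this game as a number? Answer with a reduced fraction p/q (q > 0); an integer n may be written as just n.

Build v(s[:k]) for k = 1..14, string s = red red red blue red red blue blue red blue red blue blue red.
v_1 [r]  L=[—]  R=[0]  so -1
v_2 [rr]  L=[—]  R=[-1,0]  so -2
v_3 [rrr]  L=[—]  R=[-2,-1,0]  so -3
v_4 [rrrb]  L=[-3]  R=[-2,-1,0]  so -5/2
v_5 [rrrbr]  L=[-3]  R=[-5/2,-2,-1,0]  so -11/4
v_6 [rrrbrr]  L=[-3]  R=[-11/4,-5/2,-2,-1,0]  so -23/8
v_7 [rrrbrrb]  L=[-3,-23/8]  R=[-11/4,-5/2,-2,-1,0]  so -45/16
v_8 [rrrbrrbb]  L=[-3,-23/8,-45/16]  R=[-11/4,-5/2,-2,-1,0]  so -89/32
v_9 [rrrbrrbbr]  L=[-3,-23/8,-45/16]  R=[-89/32,-11/4,-5/2,-2,-1,0]  so -179/64
v_10 [rrrbrrbbrb]  L=[-3,-23/8,-45/16,-179/64]  R=[-89/32,-11/4,-5/2,-2,-1,0]  so -357/128
v_11 [rrrbrrbbrbr]  L=[-3,-23/8,-45/16,-179/64]  R=[-357/128,-89/32,-11/4,-5/2,-2,-1,0]  so -715/256
v_12 [rrrbrrbbrbrb]  L=[-3,-23/8,-45/16,-179/64,-715/256]  R=[-357/128,-89/32,-11/4,-5/2,-2,-1,0]  so -1429/512
v_13 [rrrbrrbbrbrbb]  L=[-3,-23/8,-45/16,-179/64,-715/256,-1429/512]  R=[-357/128,-89/32,-11/4,-5/2,-2,-1,0]  so -2857/1024
v_14 [rrrbrrbbrbrbbr]  L=[-3,-23/8,-45/16,-179/64,-715/256,-1429/512]  R=[-2857/1024,-357/128,-89/32,-11/4,-5/2,-2,-1,0]  so -5715/2048

-5715/2048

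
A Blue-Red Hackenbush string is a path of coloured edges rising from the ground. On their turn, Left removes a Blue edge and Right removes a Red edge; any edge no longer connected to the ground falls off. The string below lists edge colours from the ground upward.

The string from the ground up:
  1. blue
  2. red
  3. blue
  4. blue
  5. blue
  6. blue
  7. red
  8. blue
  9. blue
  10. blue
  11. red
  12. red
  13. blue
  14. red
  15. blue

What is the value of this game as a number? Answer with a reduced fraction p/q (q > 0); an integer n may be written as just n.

Recurse on prefixes of the 15-edge string blue red blue blue blue blue red blue blue blue red red blue red blue:
b: Left { 0 }, Right {  } => simplest 1
br: Left { 0 }, Right { 1 } => simplest 1/2
brb: Left { 0; 1/2 }, Right { 1 } => simplest 3/4
brbb: Left { 0; 1/2; 3/4 }, Right { 1 } => simplest 7/8
brbbb: Left { 0; 1/2; 3/4; 7/8 }, Right { 1 } => simplest 15/16
brbbbb: Left { 0; 1/2; 3/4; 7/8; 15/16 }, Right { 1 } => simplest 31/32
brbbbbr: Left { 0; 1/2; 3/4; 7/8; 15/16 }, Right { 31/32; 1 } => simplest 61/64
brbbbbrb: Left { 0; 1/2; 3/4; 7/8; 15/16; 61/64 }, Right { 31/32; 1 } => simplest 123/128
brbbbbrbb: Left { 0; 1/2; 3/4; 7/8; 15/16; 61/64; 123/128 }, Right { 31/32; 1 } => simplest 247/256
brbbbbrbbb: Left { 0; 1/2; 3/4; 7/8; 15/16; 61/64; 123/128; 247/256 }, Right { 31/32; 1 } => simplest 495/512
brbbbbrbbbr: Left { 0; 1/2; 3/4; 7/8; 15/16; 61/64; 123/128; 247/256 }, Right { 495/512; 31/32; 1 } => simplest 989/1024
brbbbbrbbbrr: Left { 0; 1/2; 3/4; 7/8; 15/16; 61/64; 123/128; 247/256 }, Right { 989/1024; 495/512; 31/32; 1 } => simplest 1977/2048
brbbbbrbbbrrb: Left { 0; 1/2; 3/4; 7/8; 15/16; 61/64; 123/128; 247/256; 1977/2048 }, Right { 989/1024; 495/512; 31/32; 1 } => simplest 3955/4096
brbbbbrbbbrrbr: Left { 0; 1/2; 3/4; 7/8; 15/16; 61/64; 123/128; 247/256; 1977/2048 }, Right { 3955/4096; 989/1024; 495/512; 31/32; 1 } => simplest 7909/8192
brbbbbrbbbrrbrb: Left { 0; 1/2; 3/4; 7/8; 15/16; 61/64; 123/128; 247/256; 1977/2048; 7909/8192 }, Right { 3955/4096; 989/1024; 495/512; 31/32; 1 } => simplest 15819/16384

15819/16384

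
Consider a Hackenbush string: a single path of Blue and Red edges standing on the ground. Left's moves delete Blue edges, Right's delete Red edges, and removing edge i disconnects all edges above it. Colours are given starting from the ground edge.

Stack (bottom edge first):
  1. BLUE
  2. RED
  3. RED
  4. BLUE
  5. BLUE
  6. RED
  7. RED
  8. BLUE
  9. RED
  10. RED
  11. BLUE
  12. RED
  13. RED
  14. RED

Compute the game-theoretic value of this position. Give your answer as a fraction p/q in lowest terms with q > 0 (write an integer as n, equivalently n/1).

3217/8192

Prefix values for BLUE RED RED BLUE BLUE RED RED BLUE RED RED BLUE RED RED RED via {L|R} + simplicity:
value_1 [B]  L=[0]  R=[·]  ⇒ 1
value_2 [BR]  L=[0]  R=[1]  ⇒ 1/2
value_3 [BRR]  L=[0]  R=[1/2; 1]  ⇒ 1/4
value_4 [BRRB]  L=[0; 1/4]  R=[1/2; 1]  ⇒ 3/8
value_5 [BRRBB]  L=[0; 1/4; 3/8]  R=[1/2; 1]  ⇒ 7/16
value_6 [BRRBBR]  L=[0; 1/4; 3/8]  R=[7/16; 1/2; 1]  ⇒ 13/32
value_7 [BRRBBRR]  L=[0; 1/4; 3/8]  R=[13/32; 7/16; 1/2; 1]  ⇒ 25/64
value_8 [BRRBBRRB]  L=[0; 1/4; 3/8; 25/64]  R=[13/32; 7/16; 1/2; 1]  ⇒ 51/128
value_9 [BRRBBRRBR]  L=[0; 1/4; 3/8; 25/64]  R=[51/128; 13/32; 7/16; 1/2; 1]  ⇒ 101/256
value_10 [BRRBBRRBRR]  L=[0; 1/4; 3/8; 25/64]  R=[101/256; 51/128; 13/32; 7/16; 1/2; 1]  ⇒ 201/512
value_11 [BRRBBRRBRRB]  L=[0; 1/4; 3/8; 25/64; 201/512]  R=[101/256; 51/128; 13/32; 7/16; 1/2; 1]  ⇒ 403/1024
value_12 [BRRBBRRBRRBR]  L=[0; 1/4; 3/8; 25/64; 201/512]  R=[403/1024; 101/256; 51/128; 13/32; 7/16; 1/2; 1]  ⇒ 805/2048
value_13 [BRRBBRRBRRBRR]  L=[0; 1/4; 3/8; 25/64; 201/512]  R=[805/2048; 403/1024; 101/256; 51/128; 13/32; 7/16; 1/2; 1]  ⇒ 1609/4096
value_14 [BRRBBRRBRRBRRR]  L=[0; 1/4; 3/8; 25/64; 201/512]  R=[1609/4096; 805/2048; 403/1024; 101/256; 51/128; 13/32; 7/16; 1/2; 1]  ⇒ 3217/8192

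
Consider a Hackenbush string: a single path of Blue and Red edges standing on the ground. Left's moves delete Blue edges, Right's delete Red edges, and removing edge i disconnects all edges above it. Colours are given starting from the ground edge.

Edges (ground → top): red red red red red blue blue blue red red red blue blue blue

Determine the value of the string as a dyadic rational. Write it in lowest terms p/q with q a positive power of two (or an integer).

r: Left { (no moves) }, Right { 0 } => simplest -1
rr: Left { (no moves) }, Right { -1 0 } => simplest -2
rrr: Left { (no moves) }, Right { -2 -1 0 } => simplest -3
rrrr: Left { (no moves) }, Right { -3 -2 -1 0 } => simplest -4
rrrrr: Left { (no moves) }, Right { -4 -3 -2 -1 0 } => simplest -5
rrrrrb: Left { -5 }, Right { -4 -3 -2 -1 0 } => simplest -9/2
rrrrrbb: Left { -5 -9/2 }, Right { -4 -3 -2 -1 0 } => simplest -17/4
rrrrrbbb: Left { -5 -9/2 -17/4 }, Right { -4 -3 -2 -1 0 } => simplest -33/8
rrrrrbbbr: Left { -5 -9/2 -17/4 }, Right { -33/8 -4 -3 -2 -1 0 } => simplest -67/16
rrrrrbbbrr: Left { -5 -9/2 -17/4 }, Right { -67/16 -33/8 -4 -3 -2 -1 0 } => simplest -135/32
rrrrrbbbrrr: Left { -5 -9/2 -17/4 }, Right { -135/32 -67/16 -33/8 -4 -3 -2 -1 0 } => simplest -271/64
rrrrrbbbrrrb: Left { -5 -9/2 -17/4 -271/64 }, Right { -135/32 -67/16 -33/8 -4 -3 -2 -1 0 } => simplest -541/128
rrrrrbbbrrrbb: Left { -5 -9/2 -17/4 -271/64 -541/128 }, Right { -135/32 -67/16 -33/8 -4 -3 -2 -1 0 } => simplest -1081/256
rrrrrbbbrrrbbb: Left { -5 -9/2 -17/4 -271/64 -541/128 -1081/256 }, Right { -135/32 -67/16 -33/8 -4 -3 -2 -1 0 } => simplest -2161/512

-2161/512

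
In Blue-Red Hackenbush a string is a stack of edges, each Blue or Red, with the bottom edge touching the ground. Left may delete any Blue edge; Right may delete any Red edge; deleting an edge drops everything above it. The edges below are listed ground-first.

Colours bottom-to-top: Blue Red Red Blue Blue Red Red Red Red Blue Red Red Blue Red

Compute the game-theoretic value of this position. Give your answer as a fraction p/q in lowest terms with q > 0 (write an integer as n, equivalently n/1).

3109/8192

value(B) = { 0 | (no moves) } so 1
value(BR) = { 0 | 1 } so 1/2
value(BRR) = { 0 | 1/2 1 } so 1/4
value(BRRB) = { 0 1/4 | 1/2 1 } so 3/8
value(BRRBB) = { 0 1/4 3/8 | 1/2 1 } so 7/16
value(BRRBBR) = { 0 1/4 3/8 | 7/16 1/2 1 } so 13/32
value(BRRBBRR) = { 0 1/4 3/8 | 13/32 7/16 1/2 1 } so 25/64
value(BRRBBRRR) = { 0 1/4 3/8 | 25/64 13/32 7/16 1/2 1 } so 49/128
value(BRRBBRRRR) = { 0 1/4 3/8 | 49/128 25/64 13/32 7/16 1/2 1 } so 97/256
value(BRRBBRRRRB) = { 0 1/4 3/8 97/256 | 49/128 25/64 13/32 7/16 1/2 1 } so 195/512
value(BRRBBRRRRBR) = { 0 1/4 3/8 97/256 | 195/512 49/128 25/64 13/32 7/16 1/2 1 } so 389/1024
value(BRRBBRRRRBRR) = { 0 1/4 3/8 97/256 | 389/1024 195/512 49/128 25/64 13/32 7/16 1/2 1 } so 777/2048
value(BRRBBRRRRBRRB) = { 0 1/4 3/8 97/256 777/2048 | 389/1024 195/512 49/128 25/64 13/32 7/16 1/2 1 } so 1555/4096
value(BRRBBRRRRBRRBR) = { 0 1/4 3/8 97/256 777/2048 | 1555/4096 389/1024 195/512 49/128 25/64 13/32 7/16 1/2 1 } so 3109/8192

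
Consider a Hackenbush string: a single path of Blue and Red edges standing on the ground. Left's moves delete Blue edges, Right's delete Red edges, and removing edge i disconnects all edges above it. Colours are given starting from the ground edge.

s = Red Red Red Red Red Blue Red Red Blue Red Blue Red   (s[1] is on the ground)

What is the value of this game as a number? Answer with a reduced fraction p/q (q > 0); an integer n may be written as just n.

Prefix values for Red Red Red Red Red Blue Red Red Blue Red Blue Red via {L|R} + simplicity:
val(R) = { none | 0 } ⇒ -1
val(RR) = { none | -1, 0 } ⇒ -2
val(RRR) = { none | -2, -1, 0 } ⇒ -3
val(RRRR) = { none | -3, -2, -1, 0 } ⇒ -4
val(RRRRR) = { none | -4, -3, -2, -1, 0 } ⇒ -5
val(RRRRRB) = { -5 | -4, -3, -2, -1, 0 } ⇒ -9/2
val(RRRRRBR) = { -5 | -9/2, -4, -3, -2, -1, 0 } ⇒ -19/4
val(RRRRRBRR) = { -5 | -19/4, -9/2, -4, -3, -2, -1, 0 } ⇒ -39/8
val(RRRRRBRRB) = { -5, -39/8 | -19/4, -9/2, -4, -3, -2, -1, 0 } ⇒ -77/16
val(RRRRRBRRBR) = { -5, -39/8 | -77/16, -19/4, -9/2, -4, -3, -2, -1, 0 } ⇒ -155/32
val(RRRRRBRRBRB) = { -5, -39/8, -155/32 | -77/16, -19/4, -9/2, -4, -3, -2, -1, 0 } ⇒ -309/64
val(RRRRRBRRBRBR) = { -5, -39/8, -155/32 | -309/64, -77/16, -19/4, -9/2, -4, -3, -2, -1, 0 } ⇒ -619/128

-619/128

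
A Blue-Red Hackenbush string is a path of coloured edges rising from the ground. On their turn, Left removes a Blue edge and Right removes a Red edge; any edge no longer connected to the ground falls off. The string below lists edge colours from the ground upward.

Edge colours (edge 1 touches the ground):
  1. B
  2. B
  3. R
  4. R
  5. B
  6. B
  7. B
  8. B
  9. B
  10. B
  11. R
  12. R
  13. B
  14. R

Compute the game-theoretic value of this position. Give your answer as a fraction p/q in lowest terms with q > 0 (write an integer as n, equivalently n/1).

Prefix values for B B R R B B B B B B R R B R via {L|R} + simplicity:
1 of 14 · B · max L 0 · min R +∞ = 1
2 of 14 · BB · max L 1 · min R +∞ = 2
3 of 14 · BBR · max L 1 · min R 2 = 3/2
4 of 14 · BBRR · max L 1 · min R 3/2 = 5/4
5 of 14 · BBRRB · max L 5/4 · min R 3/2 = 11/8
6 of 14 · BBRRBB · max L 11/8 · min R 3/2 = 23/16
7 of 14 · BBRRBBB · max L 23/16 · min R 3/2 = 47/32
8 of 14 · BBRRBBBB · max L 47/32 · min R 3/2 = 95/64
9 of 14 · BBRRBBBBB · max L 95/64 · min R 3/2 = 191/128
10 of 14 · BBRRBBBBBB · max L 191/128 · min R 3/2 = 383/256
11 of 14 · BBRRBBBBBBR · max L 191/128 · min R 383/256 = 765/512
12 of 14 · BBRRBBBBBBRR · max L 191/128 · min R 765/512 = 1529/1024
13 of 14 · BBRRBBBBBBRRB · max L 1529/1024 · min R 765/512 = 3059/2048
14 of 14 · BBRRBBBBBBRRBR · max L 1529/1024 · min R 3059/2048 = 6117/4096

6117/4096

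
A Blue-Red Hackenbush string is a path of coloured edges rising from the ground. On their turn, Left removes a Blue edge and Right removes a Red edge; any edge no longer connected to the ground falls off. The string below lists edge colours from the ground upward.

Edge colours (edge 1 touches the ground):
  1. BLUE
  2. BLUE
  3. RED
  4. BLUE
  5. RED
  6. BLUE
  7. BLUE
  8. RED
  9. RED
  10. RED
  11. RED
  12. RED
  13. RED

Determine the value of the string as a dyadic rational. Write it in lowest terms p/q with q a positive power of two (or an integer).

3457/2048

Prefix values for BLUE BLUE RED BLUE RED BLUE BLUE RED RED RED RED RED RED via {L|R} + simplicity:
1 of 13 · B · max L 0 · min R +∞ gives 1
2 of 13 · BB · max L 1 · min R +∞ gives 2
3 of 13 · BBR · max L 1 · min R 2 gives 3/2
4 of 13 · BBRB · max L 3/2 · min R 2 gives 7/4
5 of 13 · BBRBR · max L 3/2 · min R 7/4 gives 13/8
6 of 13 · BBRBRB · max L 13/8 · min R 7/4 gives 27/16
7 of 13 · BBRBRBB · max L 27/16 · min R 7/4 gives 55/32
8 of 13 · BBRBRBBR · max L 27/16 · min R 55/32 gives 109/64
9 of 13 · BBRBRBBRR · max L 27/16 · min R 109/64 gives 217/128
10 of 13 · BBRBRBBRRR · max L 27/16 · min R 217/128 gives 433/256
11 of 13 · BBRBRBBRRRR · max L 27/16 · min R 433/256 gives 865/512
12 of 13 · BBRBRBBRRRRR · max L 27/16 · min R 865/512 gives 1729/1024
13 of 13 · BBRBRBBRRRRRR · max L 27/16 · min R 1729/1024 gives 3457/2048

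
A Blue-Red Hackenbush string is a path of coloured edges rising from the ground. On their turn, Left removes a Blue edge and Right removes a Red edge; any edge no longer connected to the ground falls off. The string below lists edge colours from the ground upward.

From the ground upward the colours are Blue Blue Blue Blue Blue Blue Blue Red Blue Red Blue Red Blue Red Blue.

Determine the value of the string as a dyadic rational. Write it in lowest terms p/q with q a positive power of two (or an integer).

1707/256

1 of 15 · B · max L 0 · min R +∞ so 1
2 of 15 · BB · max L 1 · min R +∞ so 2
3 of 15 · BBB · max L 2 · min R +∞ so 3
4 of 15 · BBBB · max L 3 · min R +∞ so 4
5 of 15 · BBBBB · max L 4 · min R +∞ so 5
6 of 15 · BBBBBB · max L 5 · min R +∞ so 6
7 of 15 · BBBBBBB · max L 6 · min R +∞ so 7
8 of 15 · BBBBBBBR · max L 6 · min R 7 so 13/2
9 of 15 · BBBBBBBRB · max L 13/2 · min R 7 so 27/4
10 of 15 · BBBBBBBRBR · max L 13/2 · min R 27/4 so 53/8
11 of 15 · BBBBBBBRBRB · max L 53/8 · min R 27/4 so 107/16
12 of 15 · BBBBBBBRBRBR · max L 53/8 · min R 107/16 so 213/32
13 of 15 · BBBBBBBRBRBRB · max L 213/32 · min R 107/16 so 427/64
14 of 15 · BBBBBBBRBRBRBR · max L 213/32 · min R 427/64 so 853/128
15 of 15 · BBBBBBBRBRBRBRB · max L 853/128 · min R 427/64 so 1707/256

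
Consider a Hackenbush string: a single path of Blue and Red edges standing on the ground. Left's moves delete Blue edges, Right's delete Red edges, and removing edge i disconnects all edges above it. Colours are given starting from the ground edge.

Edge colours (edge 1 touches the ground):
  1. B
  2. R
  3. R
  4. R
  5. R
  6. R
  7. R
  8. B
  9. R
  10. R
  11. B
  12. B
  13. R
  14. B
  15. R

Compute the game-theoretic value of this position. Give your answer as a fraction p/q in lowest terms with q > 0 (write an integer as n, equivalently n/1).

309/16384

value(B) = { 0 |  } gives 1
value(BR) = { 0 | 1 } gives 1/2
value(BRR) = { 0 | 1/2 1 } gives 1/4
value(BRRR) = { 0 | 1/4 1/2 1 } gives 1/8
value(BRRRR) = { 0 | 1/8 1/4 1/2 1 } gives 1/16
value(BRRRRR) = { 0 | 1/16 1/8 1/4 1/2 1 } gives 1/32
value(BRRRRRR) = { 0 | 1/32 1/16 1/8 1/4 1/2 1 } gives 1/64
value(BRRRRRRB) = { 0 1/64 | 1/32 1/16 1/8 1/4 1/2 1 } gives 3/128
value(BRRRRRRBR) = { 0 1/64 | 3/128 1/32 1/16 1/8 1/4 1/2 1 } gives 5/256
value(BRRRRRRBRR) = { 0 1/64 | 5/256 3/128 1/32 1/16 1/8 1/4 1/2 1 } gives 9/512
value(BRRRRRRBRRB) = { 0 1/64 9/512 | 5/256 3/128 1/32 1/16 1/8 1/4 1/2 1 } gives 19/1024
value(BRRRRRRBRRBB) = { 0 1/64 9/512 19/1024 | 5/256 3/128 1/32 1/16 1/8 1/4 1/2 1 } gives 39/2048
value(BRRRRRRBRRBBR) = { 0 1/64 9/512 19/1024 | 39/2048 5/256 3/128 1/32 1/16 1/8 1/4 1/2 1 } gives 77/4096
value(BRRRRRRBRRBBRB) = { 0 1/64 9/512 19/1024 77/4096 | 39/2048 5/256 3/128 1/32 1/16 1/8 1/4 1/2 1 } gives 155/8192
value(BRRRRRRBRRBBRBR) = { 0 1/64 9/512 19/1024 77/4096 | 155/8192 39/2048 5/256 3/128 1/32 1/16 1/8 1/4 1/2 1 } gives 309/16384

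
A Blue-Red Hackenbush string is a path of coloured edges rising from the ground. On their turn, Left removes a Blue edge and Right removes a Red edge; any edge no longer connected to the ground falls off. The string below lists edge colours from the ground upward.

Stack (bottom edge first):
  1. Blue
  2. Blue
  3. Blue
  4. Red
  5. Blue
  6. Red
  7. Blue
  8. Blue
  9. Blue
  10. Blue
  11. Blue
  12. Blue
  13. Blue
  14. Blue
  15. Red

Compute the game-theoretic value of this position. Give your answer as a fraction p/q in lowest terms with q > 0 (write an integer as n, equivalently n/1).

1 of 15 · B · max L 0 · min R +∞ — 1
2 of 15 · BB · max L 1 · min R +∞ — 2
3 of 15 · BBB · max L 2 · min R +∞ — 3
4 of 15 · BBBR · max L 2 · min R 3 — 5/2
5 of 15 · BBBRB · max L 5/2 · min R 3 — 11/4
6 of 15 · BBBRBR · max L 5/2 · min R 11/4 — 21/8
7 of 15 · BBBRBRB · max L 21/8 · min R 11/4 — 43/16
8 of 15 · BBBRBRBB · max L 43/16 · min R 11/4 — 87/32
9 of 15 · BBBRBRBBB · max L 87/32 · min R 11/4 — 175/64
10 of 15 · BBBRBRBBBB · max L 175/64 · min R 11/4 — 351/128
11 of 15 · BBBRBRBBBBB · max L 351/128 · min R 11/4 — 703/256
12 of 15 · BBBRBRBBBBBB · max L 703/256 · min R 11/4 — 1407/512
13 of 15 · BBBRBRBBBBBBB · max L 1407/512 · min R 11/4 — 2815/1024
14 of 15 · BBBRBRBBBBBBBB · max L 2815/1024 · min R 11/4 — 5631/2048
15 of 15 · BBBRBRBBBBBBBBR · max L 2815/1024 · min R 5631/2048 — 11261/4096

11261/4096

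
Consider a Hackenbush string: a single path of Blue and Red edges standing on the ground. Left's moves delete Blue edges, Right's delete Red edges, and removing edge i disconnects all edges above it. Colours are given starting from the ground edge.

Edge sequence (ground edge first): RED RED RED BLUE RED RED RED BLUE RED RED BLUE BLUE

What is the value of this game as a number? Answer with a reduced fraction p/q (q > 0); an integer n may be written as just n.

-1497/512

edge 1 of 12 (RED): { none | 0 } = -1
edge 2 of 12 (RED): { none | -1, 0 } = -2
edge 3 of 12 (RED): { none | -2, -1, 0 } = -3
edge 4 of 12 (BLUE): { -3 | -2, -1, 0 } = -5/2
edge 5 of 12 (RED): { -3 | -5/2, -2, -1, 0 } = -11/4
edge 6 of 12 (RED): { -3 | -11/4, -5/2, -2, -1, 0 } = -23/8
edge 7 of 12 (RED): { -3 | -23/8, -11/4, -5/2, -2, -1, 0 } = -47/16
edge 8 of 12 (BLUE): { -3, -47/16 | -23/8, -11/4, -5/2, -2, -1, 0 } = -93/32
edge 9 of 12 (RED): { -3, -47/16 | -93/32, -23/8, -11/4, -5/2, -2, -1, 0 } = -187/64
edge 10 of 12 (RED): { -3, -47/16 | -187/64, -93/32, -23/8, -11/4, -5/2, -2, -1, 0 } = -375/128
edge 11 of 12 (BLUE): { -3, -47/16, -375/128 | -187/64, -93/32, -23/8, -11/4, -5/2, -2, -1, 0 } = -749/256
edge 12 of 12 (BLUE): { -3, -47/16, -375/128, -749/256 | -187/64, -93/32, -23/8, -11/4, -5/2, -2, -1, 0 } = -1497/512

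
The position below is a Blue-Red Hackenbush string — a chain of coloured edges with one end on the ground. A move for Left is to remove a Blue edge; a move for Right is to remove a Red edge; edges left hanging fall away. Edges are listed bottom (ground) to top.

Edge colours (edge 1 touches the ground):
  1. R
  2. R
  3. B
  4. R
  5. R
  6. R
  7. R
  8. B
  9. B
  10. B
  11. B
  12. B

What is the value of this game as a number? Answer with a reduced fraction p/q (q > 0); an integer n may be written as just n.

edge 1 of 12 (R): { ∅ | 0 } gives -1
edge 2 of 12 (R): { ∅ | -1; 0 } gives -2
edge 3 of 12 (B): { -2 | -1; 0 } gives -3/2
edge 4 of 12 (R): { -2 | -3/2; -1; 0 } gives -7/4
edge 5 of 12 (R): { -2 | -7/4; -3/2; -1; 0 } gives -15/8
edge 6 of 12 (R): { -2 | -15/8; -7/4; -3/2; -1; 0 } gives -31/16
edge 7 of 12 (R): { -2 | -31/16; -15/8; -7/4; -3/2; -1; 0 } gives -63/32
edge 8 of 12 (B): { -2; -63/32 | -31/16; -15/8; -7/4; -3/2; -1; 0 } gives -125/64
edge 9 of 12 (B): { -2; -63/32; -125/64 | -31/16; -15/8; -7/4; -3/2; -1; 0 } gives -249/128
edge 10 of 12 (B): { -2; -63/32; -125/64; -249/128 | -31/16; -15/8; -7/4; -3/2; -1; 0 } gives -497/256
edge 11 of 12 (B): { -2; -63/32; -125/64; -249/128; -497/256 | -31/16; -15/8; -7/4; -3/2; -1; 0 } gives -993/512
edge 12 of 12 (B): { -2; -63/32; -125/64; -249/128; -497/256; -993/512 | -31/16; -15/8; -7/4; -3/2; -1; 0 } gives -1985/1024

-1985/1024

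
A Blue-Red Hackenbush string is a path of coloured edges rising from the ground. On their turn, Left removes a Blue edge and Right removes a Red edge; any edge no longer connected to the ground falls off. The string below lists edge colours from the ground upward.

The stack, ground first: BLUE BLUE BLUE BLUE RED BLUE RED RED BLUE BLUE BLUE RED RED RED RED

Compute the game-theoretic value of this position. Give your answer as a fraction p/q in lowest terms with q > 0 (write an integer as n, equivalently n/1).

7393/2048

Prefix values for BLUE BLUE BLUE BLUE RED BLUE RED RED BLUE BLUE BLUE RED RED RED RED via {L|R} + simplicity:
B: Left { 0 }, Right { · } — simplest 1
BB: Left { 0, 1 }, Right { · } — simplest 2
BBB: Left { 0, 1, 2 }, Right { · } — simplest 3
BBBB: Left { 0, 1, 2, 3 }, Right { · } — simplest 4
BBBBR: Left { 0, 1, 2, 3 }, Right { 4 } — simplest 7/2
BBBBRB: Left { 0, 1, 2, 3, 7/2 }, Right { 4 } — simplest 15/4
BBBBRBR: Left { 0, 1, 2, 3, 7/2 }, Right { 15/4, 4 } — simplest 29/8
BBBBRBRR: Left { 0, 1, 2, 3, 7/2 }, Right { 29/8, 15/4, 4 } — simplest 57/16
BBBBRBRRB: Left { 0, 1, 2, 3, 7/2, 57/16 }, Right { 29/8, 15/4, 4 } — simplest 115/32
BBBBRBRRBB: Left { 0, 1, 2, 3, 7/2, 57/16, 115/32 }, Right { 29/8, 15/4, 4 } — simplest 231/64
BBBBRBRRBBB: Left { 0, 1, 2, 3, 7/2, 57/16, 115/32, 231/64 }, Right { 29/8, 15/4, 4 } — simplest 463/128
BBBBRBRRBBBR: Left { 0, 1, 2, 3, 7/2, 57/16, 115/32, 231/64 }, Right { 463/128, 29/8, 15/4, 4 } — simplest 925/256
BBBBRBRRBBBRR: Left { 0, 1, 2, 3, 7/2, 57/16, 115/32, 231/64 }, Right { 925/256, 463/128, 29/8, 15/4, 4 } — simplest 1849/512
BBBBRBRRBBBRRR: Left { 0, 1, 2, 3, 7/2, 57/16, 115/32, 231/64 }, Right { 1849/512, 925/256, 463/128, 29/8, 15/4, 4 } — simplest 3697/1024
BBBBRBRRBBBRRRR: Left { 0, 1, 2, 3, 7/2, 57/16, 115/32, 231/64 }, Right { 3697/1024, 1849/512, 925/256, 463/128, 29/8, 15/4, 4 } — simplest 7393/2048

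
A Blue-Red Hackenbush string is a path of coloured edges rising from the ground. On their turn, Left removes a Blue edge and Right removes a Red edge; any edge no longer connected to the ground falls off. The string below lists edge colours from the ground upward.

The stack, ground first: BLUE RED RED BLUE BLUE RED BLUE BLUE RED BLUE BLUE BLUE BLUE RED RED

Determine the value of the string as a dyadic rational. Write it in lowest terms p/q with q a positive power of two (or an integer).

edge 1 of 15 (BLUE): { 0 | · } = 1
edge 2 of 15 (RED): { 0 | 1 } = 1/2
edge 3 of 15 (RED): { 0 | 1/2, 1 } = 1/4
edge 4 of 15 (BLUE): { 0, 1/4 | 1/2, 1 } = 3/8
edge 5 of 15 (BLUE): { 0, 1/4, 3/8 | 1/2, 1 } = 7/16
edge 6 of 15 (RED): { 0, 1/4, 3/8 | 7/16, 1/2, 1 } = 13/32
edge 7 of 15 (BLUE): { 0, 1/4, 3/8, 13/32 | 7/16, 1/2, 1 } = 27/64
edge 8 of 15 (BLUE): { 0, 1/4, 3/8, 13/32, 27/64 | 7/16, 1/2, 1 } = 55/128
edge 9 of 15 (RED): { 0, 1/4, 3/8, 13/32, 27/64 | 55/128, 7/16, 1/2, 1 } = 109/256
edge 10 of 15 (BLUE): { 0, 1/4, 3/8, 13/32, 27/64, 109/256 | 55/128, 7/16, 1/2, 1 } = 219/512
edge 11 of 15 (BLUE): { 0, 1/4, 3/8, 13/32, 27/64, 109/256, 219/512 | 55/128, 7/16, 1/2, 1 } = 439/1024
edge 12 of 15 (BLUE): { 0, 1/4, 3/8, 13/32, 27/64, 109/256, 219/512, 439/1024 | 55/128, 7/16, 1/2, 1 } = 879/2048
edge 13 of 15 (BLUE): { 0, 1/4, 3/8, 13/32, 27/64, 109/256, 219/512, 439/1024, 879/2048 | 55/128, 7/16, 1/2, 1 } = 1759/4096
edge 14 of 15 (RED): { 0, 1/4, 3/8, 13/32, 27/64, 109/256, 219/512, 439/1024, 879/2048 | 1759/4096, 55/128, 7/16, 1/2, 1 } = 3517/8192
edge 15 of 15 (RED): { 0, 1/4, 3/8, 13/32, 27/64, 109/256, 219/512, 439/1024, 879/2048 | 3517/8192, 1759/4096, 55/128, 7/16, 1/2, 1 } = 7033/16384

7033/16384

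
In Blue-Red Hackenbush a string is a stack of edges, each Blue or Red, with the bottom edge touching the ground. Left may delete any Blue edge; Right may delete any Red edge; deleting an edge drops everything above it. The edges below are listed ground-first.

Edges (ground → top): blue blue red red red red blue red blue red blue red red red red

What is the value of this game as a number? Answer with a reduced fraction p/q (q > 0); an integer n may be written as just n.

8865/8192

Recurse on prefixes of the 15-edge string blue blue red red red red blue red blue red blue red red red red:
edge 1 of 15 (blue): { 0 | none } gives 1
edge 2 of 15 (blue): { 0; 1 | none } gives 2
edge 3 of 15 (red): { 0; 1 | 2 } gives 3/2
edge 4 of 15 (red): { 0; 1 | 3/2; 2 } gives 5/4
edge 5 of 15 (red): { 0; 1 | 5/4; 3/2; 2 } gives 9/8
edge 6 of 15 (red): { 0; 1 | 9/8; 5/4; 3/2; 2 } gives 17/16
edge 7 of 15 (blue): { 0; 1; 17/16 | 9/8; 5/4; 3/2; 2 } gives 35/32
edge 8 of 15 (red): { 0; 1; 17/16 | 35/32; 9/8; 5/4; 3/2; 2 } gives 69/64
edge 9 of 15 (blue): { 0; 1; 17/16; 69/64 | 35/32; 9/8; 5/4; 3/2; 2 } gives 139/128
edge 10 of 15 (red): { 0; 1; 17/16; 69/64 | 139/128; 35/32; 9/8; 5/4; 3/2; 2 } gives 277/256
edge 11 of 15 (blue): { 0; 1; 17/16; 69/64; 277/256 | 139/128; 35/32; 9/8; 5/4; 3/2; 2 } gives 555/512
edge 12 of 15 (red): { 0; 1; 17/16; 69/64; 277/256 | 555/512; 139/128; 35/32; 9/8; 5/4; 3/2; 2 } gives 1109/1024
edge 13 of 15 (red): { 0; 1; 17/16; 69/64; 277/256 | 1109/1024; 555/512; 139/128; 35/32; 9/8; 5/4; 3/2; 2 } gives 2217/2048
edge 14 of 15 (red): { 0; 1; 17/16; 69/64; 277/256 | 2217/2048; 1109/1024; 555/512; 139/128; 35/32; 9/8; 5/4; 3/2; 2 } gives 4433/4096
edge 15 of 15 (red): { 0; 1; 17/16; 69/64; 277/256 | 4433/4096; 2217/2048; 1109/1024; 555/512; 139/128; 35/32; 9/8; 5/4; 3/2; 2 } gives 8865/8192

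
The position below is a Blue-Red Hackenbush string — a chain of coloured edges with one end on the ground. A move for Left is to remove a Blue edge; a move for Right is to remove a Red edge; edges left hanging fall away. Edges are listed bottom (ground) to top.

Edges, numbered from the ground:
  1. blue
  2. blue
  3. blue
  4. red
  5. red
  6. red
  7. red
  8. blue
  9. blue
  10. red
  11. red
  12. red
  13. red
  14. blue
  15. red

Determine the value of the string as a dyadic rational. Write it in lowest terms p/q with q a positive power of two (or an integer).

8581/4096

Recurse on prefixes of the 15-edge string blue blue blue red red red red blue blue red red red red blue red:
val(b) = { 0 |  } so 1
val(bb) = { 0, 1 |  } so 2
val(bbb) = { 0, 1, 2 |  } so 3
val(bbbr) = { 0, 1, 2 | 3 } so 5/2
val(bbbrr) = { 0, 1, 2 | 5/2, 3 } so 9/4
val(bbbrrr) = { 0, 1, 2 | 9/4, 5/2, 3 } so 17/8
val(bbbrrrr) = { 0, 1, 2 | 17/8, 9/4, 5/2, 3 } so 33/16
val(bbbrrrrb) = { 0, 1, 2, 33/16 | 17/8, 9/4, 5/2, 3 } so 67/32
val(bbbrrrrbb) = { 0, 1, 2, 33/16, 67/32 | 17/8, 9/4, 5/2, 3 } so 135/64
val(bbbrrrrbbr) = { 0, 1, 2, 33/16, 67/32 | 135/64, 17/8, 9/4, 5/2, 3 } so 269/128
val(bbbrrrrbbrr) = { 0, 1, 2, 33/16, 67/32 | 269/128, 135/64, 17/8, 9/4, 5/2, 3 } so 537/256
val(bbbrrrrbbrrr) = { 0, 1, 2, 33/16, 67/32 | 537/256, 269/128, 135/64, 17/8, 9/4, 5/2, 3 } so 1073/512
val(bbbrrrrbbrrrr) = { 0, 1, 2, 33/16, 67/32 | 1073/512, 537/256, 269/128, 135/64, 17/8, 9/4, 5/2, 3 } so 2145/1024
val(bbbrrrrbbrrrrb) = { 0, 1, 2, 33/16, 67/32, 2145/1024 | 1073/512, 537/256, 269/128, 135/64, 17/8, 9/4, 5/2, 3 } so 4291/2048
val(bbbrrrrbbrrrrbr) = { 0, 1, 2, 33/16, 67/32, 2145/1024 | 4291/2048, 1073/512, 537/256, 269/128, 135/64, 17/8, 9/4, 5/2, 3 } so 8581/4096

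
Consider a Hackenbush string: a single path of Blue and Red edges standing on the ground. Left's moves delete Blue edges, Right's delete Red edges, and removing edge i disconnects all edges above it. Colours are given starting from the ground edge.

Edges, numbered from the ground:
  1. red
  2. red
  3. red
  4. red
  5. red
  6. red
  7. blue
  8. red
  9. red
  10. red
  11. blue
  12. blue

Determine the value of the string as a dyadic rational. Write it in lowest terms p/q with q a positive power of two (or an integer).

Recurse on prefixes of the 12-edge string red red red red red red blue red red red blue blue:
v(r) = { · | 0 } ⇒ -1
v(rr) = { · | -1, 0 } ⇒ -2
v(rrr) = { · | -2, -1, 0 } ⇒ -3
v(rrrr) = { · | -3, -2, -1, 0 } ⇒ -4
v(rrrrr) = { · | -4, -3, -2, -1, 0 } ⇒ -5
v(rrrrrr) = { · | -5, -4, -3, -2, -1, 0 } ⇒ -6
v(rrrrrrb) = { -6 | -5, -4, -3, -2, -1, 0 } ⇒ -11/2
v(rrrrrrbr) = { -6 | -11/2, -5, -4, -3, -2, -1, 0 } ⇒ -23/4
v(rrrrrrbrr) = { -6 | -23/4, -11/2, -5, -4, -3, -2, -1, 0 } ⇒ -47/8
v(rrrrrrbrrr) = { -6 | -47/8, -23/4, -11/2, -5, -4, -3, -2, -1, 0 } ⇒ -95/16
v(rrrrrrbrrrb) = { -6, -95/16 | -47/8, -23/4, -11/2, -5, -4, -3, -2, -1, 0 } ⇒ -189/32
v(rrrrrrbrrrbb) = { -6, -95/16, -189/32 | -47/8, -23/4, -11/2, -5, -4, -3, -2, -1, 0 } ⇒ -377/64

-377/64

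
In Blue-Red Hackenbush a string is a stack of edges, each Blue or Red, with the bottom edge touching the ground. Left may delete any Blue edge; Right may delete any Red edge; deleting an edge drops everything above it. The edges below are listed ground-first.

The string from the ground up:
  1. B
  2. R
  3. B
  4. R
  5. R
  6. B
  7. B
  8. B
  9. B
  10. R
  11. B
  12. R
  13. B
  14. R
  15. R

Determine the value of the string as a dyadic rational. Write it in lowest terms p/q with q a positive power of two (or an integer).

10153/16384

G(B) = { 0 | none } => 1
G(BR) = { 0 | 1 } => 1/2
G(BRB) = { 0,1/2 | 1 } => 3/4
G(BRBR) = { 0,1/2 | 3/4,1 } => 5/8
G(BRBRR) = { 0,1/2 | 5/8,3/4,1 } => 9/16
G(BRBRRB) = { 0,1/2,9/16 | 5/8,3/4,1 } => 19/32
G(BRBRRBB) = { 0,1/2,9/16,19/32 | 5/8,3/4,1 } => 39/64
G(BRBRRBBB) = { 0,1/2,9/16,19/32,39/64 | 5/8,3/4,1 } => 79/128
G(BRBRRBBBB) = { 0,1/2,9/16,19/32,39/64,79/128 | 5/8,3/4,1 } => 159/256
G(BRBRRBBBBR) = { 0,1/2,9/16,19/32,39/64,79/128 | 159/256,5/8,3/4,1 } => 317/512
G(BRBRRBBBBRB) = { 0,1/2,9/16,19/32,39/64,79/128,317/512 | 159/256,5/8,3/4,1 } => 635/1024
G(BRBRRBBBBRBR) = { 0,1/2,9/16,19/32,39/64,79/128,317/512 | 635/1024,159/256,5/8,3/4,1 } => 1269/2048
G(BRBRRBBBBRBRB) = { 0,1/2,9/16,19/32,39/64,79/128,317/512,1269/2048 | 635/1024,159/256,5/8,3/4,1 } => 2539/4096
G(BRBRRBBBBRBRBR) = { 0,1/2,9/16,19/32,39/64,79/128,317/512,1269/2048 | 2539/4096,635/1024,159/256,5/8,3/4,1 } => 5077/8192
G(BRBRRBBBBRBRBRR) = { 0,1/2,9/16,19/32,39/64,79/128,317/512,1269/2048 | 5077/8192,2539/4096,635/1024,159/256,5/8,3/4,1 } => 10153/16384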